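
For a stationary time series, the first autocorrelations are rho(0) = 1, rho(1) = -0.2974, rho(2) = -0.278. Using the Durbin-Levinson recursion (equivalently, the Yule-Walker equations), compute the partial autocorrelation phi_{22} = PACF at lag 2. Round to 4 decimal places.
\phi_{22} = -0.4020

The PACF at lag k is phi_{kk}, the last component of the solution
to the Yule-Walker system G_k phi = r_k where
  (G_k)_{ij} = rho(|i - j|), (r_k)_i = rho(i), i,j = 1..k.
Equivalently, Durbin-Levinson gives phi_{kk} iteratively:
  phi_{11} = rho(1)
  phi_{kk} = [rho(k) - sum_{j=1..k-1} phi_{k-1,j} rho(k-j)]
            / [1 - sum_{j=1..k-1} phi_{k-1,j} rho(j)],
  phi_{k,j} = phi_{k-1,j} - phi_{kk} phi_{k-1,k-j},  j = 1..k-1.
Step k = 1:
  phi_11 = rho(1) = -0.2974.
Step k = 2:
  phi_22 = [rho(2) - phi_11 rho(1)] / [1 - phi_11 rho(1)] = [-0.278 - (-0.2974)(-0.2974)] / [1 - (-0.2974)(-0.2974)]
         = -0.36644676 / 0.91155324 = -0.402.
Therefore phi_{22} = -0.4020.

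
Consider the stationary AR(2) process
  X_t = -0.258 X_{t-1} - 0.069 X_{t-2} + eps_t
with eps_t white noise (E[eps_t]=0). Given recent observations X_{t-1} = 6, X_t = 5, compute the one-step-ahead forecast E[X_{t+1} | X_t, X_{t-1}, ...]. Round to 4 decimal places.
E[X_{t+1} \mid \mathcal F_t] = -1.7040

For an AR(p) model X_t = c + sum_i phi_i X_{t-i} + eps_t, the
one-step-ahead conditional mean is
  E[X_{t+1} | X_t, ...] = c + sum_i phi_i X_{t+1-i}.
Substitute known values:
  E[X_{t+1} | ...] = (-0.258) * (5) + (-0.069) * (6)
                   = -1.7040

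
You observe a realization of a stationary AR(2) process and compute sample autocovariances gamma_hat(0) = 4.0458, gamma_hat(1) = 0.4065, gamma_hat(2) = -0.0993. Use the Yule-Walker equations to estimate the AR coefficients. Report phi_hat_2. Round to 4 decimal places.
\hat\phi_{2} = -0.0350

The Yule-Walker equations for an AR(p) process read, in matrix form,
  Gamma_p phi = r_p,   with   (Gamma_p)_{ij} = gamma(|i - j|),
                       (r_p)_i = gamma(i),   i,j = 1..p.
Substitute the sample gammas (Toeplitz matrix and right-hand side of size 2):
  Gamma_p = [[4.0458, 0.4065], [0.4065, 4.0458]]
  r_p     = [0.4065, -0.0993]
Written out:
  4.0458 phi_1 + 0.4065 phi_2 = 0.4065
  0.4065 phi_1 + 4.0458 phi_2 = -0.0993
Solve by Cramer's rule:
  det = gamma(0)^2 - gamma(1)^2 = (4.0458)^2 - (0.4065)^2 = 16.36849764 - 0.16524225 = 16.20325539
  phi_hat_1 = [gamma(1) gamma(0) - gamma(1) gamma(2)] / det = [(0.4065)(4.0458) - (0.4065)(-0.0993)] / 16.20325539 = 1.68498315 / 16.20325539 = 0.104
  phi_hat_2 = [gamma(0) gamma(2) - gamma(1)^2] / det = [(4.0458)(-0.0993) - (0.4065)^2] / 16.20325539 = -0.56699019 / 16.20325539 = -0.035
So phi_hat = [0.1040, -0.0350].
Therefore phi_hat_2 = -0.0350.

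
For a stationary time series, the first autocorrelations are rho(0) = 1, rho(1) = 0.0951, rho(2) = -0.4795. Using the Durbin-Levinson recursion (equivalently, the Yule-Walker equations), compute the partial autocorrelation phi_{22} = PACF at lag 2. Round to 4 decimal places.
\phi_{22} = -0.4930

The PACF at lag k is phi_{kk}, the last component of the solution
to the Yule-Walker system G_k phi = r_k where
  (G_k)_{ij} = rho(|i - j|), (r_k)_i = rho(i), i,j = 1..k.
Equivalently, Durbin-Levinson gives phi_{kk} iteratively:
  phi_{11} = rho(1)
  phi_{kk} = [rho(k) - sum_{j=1..k-1} phi_{k-1,j} rho(k-j)]
            / [1 - sum_{j=1..k-1} phi_{k-1,j} rho(j)],
  phi_{k,j} = phi_{k-1,j} - phi_{kk} phi_{k-1,k-j},  j = 1..k-1.
Step k = 1:
  phi_11 = rho(1) = 0.0951.
Step k = 2:
  phi_22 = [rho(2) - phi_11 rho(1)] / [1 - phi_11 rho(1)] = [-0.4795 - (0.0951)(0.0951)] / [1 - (0.0951)(0.0951)]
         = -0.48854401 / 0.99095599 = -0.493.
Therefore phi_{22} = -0.4930.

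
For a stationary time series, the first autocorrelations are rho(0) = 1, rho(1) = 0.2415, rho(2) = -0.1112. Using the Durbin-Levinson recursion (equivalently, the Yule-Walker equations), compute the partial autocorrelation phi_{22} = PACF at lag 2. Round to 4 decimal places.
\phi_{22} = -0.1800

The PACF at lag k is phi_{kk}, the last component of the solution
to the Yule-Walker system G_k phi = r_k where
  (G_k)_{ij} = rho(|i - j|), (r_k)_i = rho(i), i,j = 1..k.
Equivalently, Durbin-Levinson gives phi_{kk} iteratively:
  phi_{11} = rho(1)
  phi_{kk} = [rho(k) - sum_{j=1..k-1} phi_{k-1,j} rho(k-j)]
            / [1 - sum_{j=1..k-1} phi_{k-1,j} rho(j)],
  phi_{k,j} = phi_{k-1,j} - phi_{kk} phi_{k-1,k-j},  j = 1..k-1.
Step k = 1:
  phi_11 = rho(1) = 0.2415.
Step k = 2:
  phi_22 = [rho(2) - phi_11 rho(1)] / [1 - phi_11 rho(1)] = [-0.1112 - (0.2415)(0.2415)] / [1 - (0.2415)(0.2415)]
         = -0.16952225 / 0.94167775 = -0.18.
Therefore phi_{22} = -0.1800.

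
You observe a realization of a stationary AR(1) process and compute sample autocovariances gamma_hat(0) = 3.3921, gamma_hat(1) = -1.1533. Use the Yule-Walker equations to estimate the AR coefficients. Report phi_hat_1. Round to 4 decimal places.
\hat\phi_{1} = -0.3400

The Yule-Walker equations for an AR(p) process read, in matrix form,
  Gamma_p phi = r_p,   with   (Gamma_p)_{ij} = gamma(|i - j|),
                       (r_p)_i = gamma(i),   i,j = 1..p.
Substitute the sample gammas (Toeplitz matrix and right-hand side of size 1):
  Gamma_p = [[3.3921]]
  r_p     = [-1.1533]
With p = 1 this is the single equation gamma(0) phi_1 = gamma(1):
  phi_hat_1 = gamma(1) / gamma(0) = -1.1533 / 3.3921 = -0.3400.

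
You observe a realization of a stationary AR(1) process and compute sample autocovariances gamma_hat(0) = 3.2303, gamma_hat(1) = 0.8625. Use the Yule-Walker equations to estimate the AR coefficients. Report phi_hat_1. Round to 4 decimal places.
\hat\phi_{1} = 0.2670

The Yule-Walker equations for an AR(p) process read, in matrix form,
  Gamma_p phi = r_p,   with   (Gamma_p)_{ij} = gamma(|i - j|),
                       (r_p)_i = gamma(i),   i,j = 1..p.
Substitute the sample gammas (Toeplitz matrix and right-hand side of size 1):
  Gamma_p = [[3.2303]]
  r_p     = [0.8625]
With p = 1 this is the single equation gamma(0) phi_1 = gamma(1):
  phi_hat_1 = gamma(1) / gamma(0) = 0.8625 / 3.2303 = 0.2670.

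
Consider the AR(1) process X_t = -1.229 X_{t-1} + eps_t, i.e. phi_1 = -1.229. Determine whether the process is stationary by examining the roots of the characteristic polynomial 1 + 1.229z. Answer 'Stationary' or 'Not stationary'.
\text{Not stationary}

The AR(p) characteristic polynomial is P(z) = 1 + 1.229z.
Stationarity requires all roots to lie outside the unit circle, i.e. |z| > 1 for every root.
This is linear in z: 1 + (1.229) z = 0  =>  z = -1/(1.229) = -0.81367,  |z| = 0.81367.
Moduli of all roots: 0.8137.
All moduli strictly greater than 1? No.
Verdict: Not stationary.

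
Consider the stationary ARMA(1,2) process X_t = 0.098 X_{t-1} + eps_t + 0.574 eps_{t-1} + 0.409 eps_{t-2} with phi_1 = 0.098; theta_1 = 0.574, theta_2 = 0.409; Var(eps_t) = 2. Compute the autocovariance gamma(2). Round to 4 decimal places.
\gamma(2) = 1.0166

Multiply the model equation by X_{t-k} and take expectations. With theta_0 = psi_0 = 1 and psi_j the MA(infinity) weights, this gives
  gamma(k) - sum_i phi_i gamma(k-i) = c_k,
  c_k = sigma^2 * sum_{j=k..q} theta_j psi_{j-k}   (c_k = 0 for k > q),
using gamma(-m) = gamma(m).
psi-weights needed (psi_j = theta_j + sum_i phi_i psi_{j-i}):
  psi_1 = theta_1 + phi_1 = 0.574 + (0.098) = 0.672
  psi_2 = theta_2 + phi_1 psi_1 = 0.409 + (0.098)(0.672) = 0.474856
Right-hand sides:
  c_0 = sigma^2 (1 + theta_1 psi_1 + theta_2 psi_2) = 2 * (1 + (0.574)(0.672) + (0.409)(0.474856)) = 2 * 1.579944 = 3.159888
  c_1 = sigma^2 (theta_1 + theta_2 psi_1) = 2 * (0.574 + (0.409)(0.672)) = 1.697696
  c_2 = sigma^2 theta_2 = 2 * (0.409) = 0.818
Equations for k = 0 and k = 1 (AR order 1):
  gamma(0) = phi_1 gamma(1) + c_0
  gamma(1) = phi_1 gamma(0) + c_1
Substituting the second into the first: gamma(0) (1 - phi_1^2) = c_0 + phi_1 c_1, so
  gamma(0) = (c_0 + phi_1 c_1) / (1 - phi_1^2) = (3.159888 + (0.098)(1.697696)) / (1 - (0.098)^2) = 3.326262 / 0.990396 = 3.358518.
  gamma(1) = phi_1 gamma(0) + c_1 = (0.098)(3.358518) + (1.697696) = 2.026831.
For k = 2: gamma(2) = phi_1 gamma(1) + c_2
  = (0.098)(2.026831) + (0.818) = 1.016629.
Therefore gamma(2) = 1.0166 (to 4 decimal places).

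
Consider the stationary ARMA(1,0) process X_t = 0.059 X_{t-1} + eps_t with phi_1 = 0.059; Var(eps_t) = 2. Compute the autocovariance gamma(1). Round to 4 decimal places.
\gamma(1) = 0.1184

Multiply the model equation by X_{t-k} and take expectations. With theta_0 = psi_0 = 1 and psi_j the MA(infinity) weights, this gives
  gamma(k) - sum_i phi_i gamma(k-i) = c_k,
  c_k = sigma^2 * sum_{j=k..q} theta_j psi_{j-k}   (c_k = 0 for k > q),
using gamma(-m) = gamma(m).
Pure AR (q = 0): c_0 = sigma^2 = 2, c_k = 0 for k >= 1.
Equations for k = 0 and k = 1 (AR order 1):
  gamma(0) = phi_1 gamma(1) + c_0
  gamma(1) = phi_1 gamma(0) + c_1
Substituting the second into the first: gamma(0) (1 - phi_1^2) = c_0 + phi_1 c_1, so
  gamma(0) = c_0 / (1 - phi_1^2) = 2 / (1 - (0.059)^2) = 2 / 0.996519 = 2.006986.
  gamma(1) = phi_1 gamma(0) = (0.059)(2.006986) = 0.118412.
Therefore gamma(1) = 0.1184 (to 4 decimal places).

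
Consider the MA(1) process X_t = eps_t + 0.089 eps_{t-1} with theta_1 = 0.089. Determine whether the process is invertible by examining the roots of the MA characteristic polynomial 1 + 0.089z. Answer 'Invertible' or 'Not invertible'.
\text{Invertible}

The MA(q) characteristic polynomial is P(z) = 1 + 0.089z.
Invertibility requires all roots to lie outside the unit circle, i.e. |z| > 1 for every root.
This is linear in z: 1 + (0.089) z = 0  =>  z = -1/(0.089) = -11.235955,  |z| = 11.235955.
Moduli of all roots: 11.2360.
All moduli strictly greater than 1? Yes.
Verdict: Invertible.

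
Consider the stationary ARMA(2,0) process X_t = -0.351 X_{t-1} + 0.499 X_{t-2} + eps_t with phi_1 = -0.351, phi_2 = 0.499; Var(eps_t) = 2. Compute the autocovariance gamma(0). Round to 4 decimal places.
\gamma(0) = 5.2304

Multiply the model equation by X_{t-k} and take expectations. With theta_0 = psi_0 = 1 and psi_j the MA(infinity) weights, this gives
  gamma(k) - sum_i phi_i gamma(k-i) = c_k,
  c_k = sigma^2 * sum_{j=k..q} theta_j psi_{j-k}   (c_k = 0 for k > q),
using gamma(-m) = gamma(m).
Pure AR (q = 0): c_0 = sigma^2 = 2, c_k = 0 for k >= 1.
Equations for k = 0, 1, 2 (AR order 2, c_2 = 0):
  (E0) gamma(0) = phi_1 gamma(1) + phi_2 gamma(2) + c_0
  (E1) gamma(1) = phi_1 gamma(0) + phi_2 gamma(1) + c_1
  (E2) gamma(2) = phi_1 gamma(1) + phi_2 gamma(0)
From (E1): gamma(1) = A gamma(0) + B with
  A = phi_1 / (1 - phi_2) = -0.351 / 0.501 = -0.700599,   B = c_1 / (1 - phi_2) = 0 / 0.501 = 0.
Insert (E2) into (E0): gamma(0) (1 - phi_2^2) = phi_1 (1 + phi_2) gamma(1) + c_0.
  phi_1 (1 + phi_2) = (-0.351)(1.499) = -0.526149,   1 - phi_2^2 = 0.750999.
Replace gamma(1) by A gamma(0) + B and collect gamma(0):
  gamma(0) [0.750999 - (-0.526149)(-0.700599)] = c_0 = 2
  gamma(0) * 0.38238 = 2
  gamma(0) = 2 / 0.38238 = 5.230404.
Therefore gamma(0) = 5.2304 (to 4 decimal places).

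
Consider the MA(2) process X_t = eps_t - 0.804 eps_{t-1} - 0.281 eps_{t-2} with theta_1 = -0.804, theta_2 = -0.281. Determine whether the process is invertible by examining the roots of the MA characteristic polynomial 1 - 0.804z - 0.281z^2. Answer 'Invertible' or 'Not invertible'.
\text{Not invertible}

The MA(q) characteristic polynomial is P(z) = 1 - 0.804z - 0.281z^2.
Invertibility requires all roots to lie outside the unit circle, i.e. |z| > 1 for every root.
Set 1 + (-0.804) z + (-0.281) z^2 = 0, i.e. a z^2 + b z + c = 0 with a = -0.281, b = -0.804, c = 1.
Discriminant D = b^2 - 4ac = (-0.804)^2 - 4*(-0.281)*1 = 0.646416 - (-1.124) = 1.770416.
D >= 0, so the roots are real: z = (-b +/- sqrt(D)) / (2a) = (0.804 +/- 1.33057) / (-0.562).
  z_1 = (0.804 + 1.33057) / (-0.562) = -3.7982,   |z_1| = 3.7982.
  z_2 = (0.804 - 1.33057) / (-0.562) = 0.937,   |z_2| = 0.937.
Moduli of all roots: 3.7982, 0.9370.
All moduli strictly greater than 1? No.
Verdict: Not invertible.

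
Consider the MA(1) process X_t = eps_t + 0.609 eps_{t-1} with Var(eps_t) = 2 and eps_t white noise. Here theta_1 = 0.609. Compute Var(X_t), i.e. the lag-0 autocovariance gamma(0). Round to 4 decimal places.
\gamma(0) = 2.7418

For an MA(q) process X_t = eps_t + sum_i theta_i eps_{t-i} with
Var(eps_t) = sigma^2, the variance is
  gamma(0) = sigma^2 * (1 + sum_i theta_i^2).
  sum_i theta_i^2 = (0.609)^2 = 0.370881.
  gamma(0) = 2 * (1 + 0.370881) = 2 * 1.370881 = 2.741762, which rounds to 2.7418.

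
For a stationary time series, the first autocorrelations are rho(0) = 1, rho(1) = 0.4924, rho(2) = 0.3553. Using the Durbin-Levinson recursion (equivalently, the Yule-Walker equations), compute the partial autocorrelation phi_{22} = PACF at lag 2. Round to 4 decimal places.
\phi_{22} = 0.1490

The PACF at lag k is phi_{kk}, the last component of the solution
to the Yule-Walker system G_k phi = r_k where
  (G_k)_{ij} = rho(|i - j|), (r_k)_i = rho(i), i,j = 1..k.
Equivalently, Durbin-Levinson gives phi_{kk} iteratively:
  phi_{11} = rho(1)
  phi_{kk} = [rho(k) - sum_{j=1..k-1} phi_{k-1,j} rho(k-j)]
            / [1 - sum_{j=1..k-1} phi_{k-1,j} rho(j)],
  phi_{k,j} = phi_{k-1,j} - phi_{kk} phi_{k-1,k-j},  j = 1..k-1.
Step k = 1:
  phi_11 = rho(1) = 0.4924.
Step k = 2:
  phi_22 = [rho(2) - phi_11 rho(1)] / [1 - phi_11 rho(1)] = [0.3553 - (0.4924)(0.4924)] / [1 - (0.4924)(0.4924)]
         = 0.11284224 / 0.75754224 = 0.149.
Therefore phi_{22} = 0.1490.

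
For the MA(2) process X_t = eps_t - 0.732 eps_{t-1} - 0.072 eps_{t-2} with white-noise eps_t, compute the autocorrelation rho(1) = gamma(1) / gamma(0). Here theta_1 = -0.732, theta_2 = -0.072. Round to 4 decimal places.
\rho(1) = -0.4408

For an MA(q) process with theta_0 = 1, the autocovariance is
  gamma(k) = sigma^2 * sum_{i=0..q-k} theta_i * theta_{i+k},
and rho(k) = gamma(k) / gamma(0). Sigma^2 cancels.
  numerator   = (1)*(-0.732) + (-0.732)*(-0.072) = -0.679296.
  denominator = (1)^2 + (-0.732)^2 + (-0.072)^2 = 1.541008.
  rho(1) = -0.679296 / 1.541008 = -0.4408.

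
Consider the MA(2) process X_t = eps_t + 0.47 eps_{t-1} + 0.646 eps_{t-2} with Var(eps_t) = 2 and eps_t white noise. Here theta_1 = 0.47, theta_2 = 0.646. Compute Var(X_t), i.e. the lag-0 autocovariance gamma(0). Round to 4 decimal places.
\gamma(0) = 3.2764

For an MA(q) process X_t = eps_t + sum_i theta_i eps_{t-i} with
Var(eps_t) = sigma^2, the variance is
  gamma(0) = sigma^2 * (1 + sum_i theta_i^2).
  sum_i theta_i^2 = (0.47)^2 + (0.646)^2 = 0.2209 + 0.417316 = 0.638216.
  gamma(0) = 2 * (1 + 0.638216) = 2 * 1.638216 = 3.276432, which rounds to 3.2764.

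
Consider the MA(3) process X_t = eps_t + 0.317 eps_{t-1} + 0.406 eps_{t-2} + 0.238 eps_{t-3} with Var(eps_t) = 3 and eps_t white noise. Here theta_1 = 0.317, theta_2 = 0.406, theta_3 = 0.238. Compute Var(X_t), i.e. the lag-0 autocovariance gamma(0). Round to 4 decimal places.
\gamma(0) = 3.9659

For an MA(q) process X_t = eps_t + sum_i theta_i eps_{t-i} with
Var(eps_t) = sigma^2, the variance is
  gamma(0) = sigma^2 * (1 + sum_i theta_i^2).
  sum_i theta_i^2 = (0.317)^2 + (0.406)^2 + (0.238)^2 = 0.100489 + 0.164836 + 0.056644 = 0.321969.
  gamma(0) = 3 * (1 + 0.321969) = 3 * 1.321969 = 3.965907, which rounds to 3.9659.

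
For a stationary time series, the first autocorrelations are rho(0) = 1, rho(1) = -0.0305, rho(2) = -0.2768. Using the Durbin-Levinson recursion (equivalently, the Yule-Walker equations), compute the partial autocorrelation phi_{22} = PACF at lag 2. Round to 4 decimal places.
\phi_{22} = -0.2780

The PACF at lag k is phi_{kk}, the last component of the solution
to the Yule-Walker system G_k phi = r_k where
  (G_k)_{ij} = rho(|i - j|), (r_k)_i = rho(i), i,j = 1..k.
Equivalently, Durbin-Levinson gives phi_{kk} iteratively:
  phi_{11} = rho(1)
  phi_{kk} = [rho(k) - sum_{j=1..k-1} phi_{k-1,j} rho(k-j)]
            / [1 - sum_{j=1..k-1} phi_{k-1,j} rho(j)],
  phi_{k,j} = phi_{k-1,j} - phi_{kk} phi_{k-1,k-j},  j = 1..k-1.
Step k = 1:
  phi_11 = rho(1) = -0.0305.
Step k = 2:
  phi_22 = [rho(2) - phi_11 rho(1)] / [1 - phi_11 rho(1)] = [-0.2768 - (-0.0305)(-0.0305)] / [1 - (-0.0305)(-0.0305)]
         = -0.27773025 / 0.99906975 = -0.278.
Therefore phi_{22} = -0.2780.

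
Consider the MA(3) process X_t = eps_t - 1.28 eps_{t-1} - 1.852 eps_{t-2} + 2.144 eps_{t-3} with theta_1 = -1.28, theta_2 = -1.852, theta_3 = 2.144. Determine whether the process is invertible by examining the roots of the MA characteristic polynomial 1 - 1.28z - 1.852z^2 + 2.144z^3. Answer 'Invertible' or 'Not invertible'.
\text{Not invertible}

The MA(q) characteristic polynomial is P(z) = 1 - 1.28z - 1.852z^2 + 2.144z^3.
Invertibility requires all roots to lie outside the unit circle, i.e. |z| > 1 for every root.
Degree 3: look for a simple real root z0 first, then factor out (1 - z/z0) and solve the remaining quadratic.
Testing z0 = 0.625: P(0.625) = 1 + (-1.28)(0.625) + (-1.852)(0.625)^2 + (2.144)(0.625)^3
  = 1 + (-0.8) + (-0.723438) + (0.523438) = 0.  So z_0 = 0.625 is a root, |z_0| = 0.625.
Divide out the factor (1 - 1.6 z) = (1 - z/z0) (since 1/z0 = 1.6):
  P(z) = (1 - 1.6 z)(1 + (0.32) z + (-1.34) z^2)
  [check: z-coef 0.32 - (1.6) = -1.28; z^2-coef -1.34 - (1.6)(0.32) = -1.852; z^3-coef -(1.6)(-1.34) = 2.144.]
Remaining roots from the quadratic factor 1 + (0.32) z + (-1.34) z^2:
  Set 1 + (0.32) z + (-1.34) z^2 = 0, i.e. a z^2 + b z + c = 0 with a = -1.34, b = 0.32, c = 1.
  Discriminant D = b^2 - 4ac = (0.32)^2 - 4*(-1.34)*1 = 0.1024 - (-5.36) = 5.4624.
  D >= 0, so the roots are real: z = (-b +/- sqrt(D)) / (2a) = (-0.32 +/- 2.337178) / (-2.68).
    z_1 = (-0.32 + 2.337178) / (-2.68) = -0.7527,   |z_1| = 0.7527.
    z_2 = (-0.32 - 2.337178) / (-2.68) = 0.9915,   |z_2| = 0.9915.
Moduli of all roots: 0.6250, 0.7527, 0.9915.
All moduli strictly greater than 1? No.
Verdict: Not invertible.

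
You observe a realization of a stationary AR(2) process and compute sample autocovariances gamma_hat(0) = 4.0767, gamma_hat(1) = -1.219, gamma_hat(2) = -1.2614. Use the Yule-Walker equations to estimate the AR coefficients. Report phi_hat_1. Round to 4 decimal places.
\hat\phi_{1} = -0.4300

The Yule-Walker equations for an AR(p) process read, in matrix form,
  Gamma_p phi = r_p,   with   (Gamma_p)_{ij} = gamma(|i - j|),
                       (r_p)_i = gamma(i),   i,j = 1..p.
Substitute the sample gammas (Toeplitz matrix and right-hand side of size 2):
  Gamma_p = [[4.0767, -1.219], [-1.219, 4.0767]]
  r_p     = [-1.219, -1.2614]
Written out:
  4.0767 phi_1 - 1.219 phi_2 = -1.219
  -1.219 phi_1 + 4.0767 phi_2 = -1.2614
Solve by Cramer's rule:
  det = gamma(0)^2 - gamma(1)^2 = (4.0767)^2 - (-1.219)^2 = 16.61948289 - 1.485961 = 15.13352189
  phi_hat_1 = [gamma(1) gamma(0) - gamma(1) gamma(2)] / det = [(-1.219)(4.0767) - (-1.219)(-1.2614)] / 15.13352189 = -6.5071439 / 15.13352189 = -0.43
  phi_hat_2 = [gamma(0) gamma(2) - gamma(1)^2] / det = [(4.0767)(-1.2614) - (-1.219)^2] / 15.13352189 = -6.62831038 / 15.13352189 = -0.438
So phi_hat = [-0.4300, -0.4380].
Therefore phi_hat_1 = -0.4300.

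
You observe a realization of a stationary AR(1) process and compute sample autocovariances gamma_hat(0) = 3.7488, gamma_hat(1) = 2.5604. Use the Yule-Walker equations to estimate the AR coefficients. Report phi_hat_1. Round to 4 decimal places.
\hat\phi_{1} = 0.6830

The Yule-Walker equations for an AR(p) process read, in matrix form,
  Gamma_p phi = r_p,   with   (Gamma_p)_{ij} = gamma(|i - j|),
                       (r_p)_i = gamma(i),   i,j = 1..p.
Substitute the sample gammas (Toeplitz matrix and right-hand side of size 1):
  Gamma_p = [[3.7488]]
  r_p     = [2.5604]
With p = 1 this is the single equation gamma(0) phi_1 = gamma(1):
  phi_hat_1 = gamma(1) / gamma(0) = 2.5604 / 3.7488 = 0.6830.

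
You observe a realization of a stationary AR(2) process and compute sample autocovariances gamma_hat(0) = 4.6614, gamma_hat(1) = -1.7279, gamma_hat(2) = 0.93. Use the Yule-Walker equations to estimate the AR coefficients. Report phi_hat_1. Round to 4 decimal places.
\hat\phi_{1} = -0.3440

The Yule-Walker equations for an AR(p) process read, in matrix form,
  Gamma_p phi = r_p,   with   (Gamma_p)_{ij} = gamma(|i - j|),
                       (r_p)_i = gamma(i),   i,j = 1..p.
Substitute the sample gammas (Toeplitz matrix and right-hand side of size 2):
  Gamma_p = [[4.6614, -1.7279], [-1.7279, 4.6614]]
  r_p     = [-1.7279, 0.93]
Written out:
  4.6614 phi_1 - 1.7279 phi_2 = -1.7279
  -1.7279 phi_1 + 4.6614 phi_2 = 0.93
Solve by Cramer's rule:
  det = gamma(0)^2 - gamma(1)^2 = (4.6614)^2 - (-1.7279)^2 = 21.72864996 - 2.98563841 = 18.74301155
  phi_hat_1 = [gamma(1) gamma(0) - gamma(1) gamma(2)] / det = [(-1.7279)(4.6614) - (-1.7279)(0.93)] / 18.74301155 = -6.44748606 / 18.74301155 = -0.344
  phi_hat_2 = [gamma(0) gamma(2) - gamma(1)^2] / det = [(4.6614)(0.93) - (-1.7279)^2] / 18.74301155 = 1.34946359 / 18.74301155 = 0.072
So phi_hat = [-0.3440, 0.0720].
Therefore phi_hat_1 = -0.3440.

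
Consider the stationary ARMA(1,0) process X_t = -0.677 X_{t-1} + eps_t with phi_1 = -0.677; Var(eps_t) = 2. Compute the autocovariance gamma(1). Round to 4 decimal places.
\gamma(1) = -2.4997

Multiply the model equation by X_{t-k} and take expectations. With theta_0 = psi_0 = 1 and psi_j the MA(infinity) weights, this gives
  gamma(k) - sum_i phi_i gamma(k-i) = c_k,
  c_k = sigma^2 * sum_{j=k..q} theta_j psi_{j-k}   (c_k = 0 for k > q),
using gamma(-m) = gamma(m).
Pure AR (q = 0): c_0 = sigma^2 = 2, c_k = 0 for k >= 1.
Equations for k = 0 and k = 1 (AR order 1):
  gamma(0) = phi_1 gamma(1) + c_0
  gamma(1) = phi_1 gamma(0) + c_1
Substituting the second into the first: gamma(0) (1 - phi_1^2) = c_0 + phi_1 c_1, so
  gamma(0) = c_0 / (1 - phi_1^2) = 2 / (1 - (-0.677)^2) = 2 / 0.541671 = 3.692278.
  gamma(1) = phi_1 gamma(0) = (-0.677)(3.692278) = -2.499672.
Therefore gamma(1) = -2.4997 (to 4 decimal places).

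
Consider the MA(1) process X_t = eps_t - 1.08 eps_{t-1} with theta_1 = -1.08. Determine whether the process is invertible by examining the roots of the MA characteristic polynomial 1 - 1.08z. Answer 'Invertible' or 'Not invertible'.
\text{Not invertible}

The MA(q) characteristic polynomial is P(z) = 1 - 1.08z.
Invertibility requires all roots to lie outside the unit circle, i.e. |z| > 1 for every root.
This is linear in z: 1 + (-1.08) z = 0  =>  z = -1/(-1.08) = 0.925926,  |z| = 0.925926.
Moduli of all roots: 0.9259.
All moduli strictly greater than 1? No.
Verdict: Not invertible.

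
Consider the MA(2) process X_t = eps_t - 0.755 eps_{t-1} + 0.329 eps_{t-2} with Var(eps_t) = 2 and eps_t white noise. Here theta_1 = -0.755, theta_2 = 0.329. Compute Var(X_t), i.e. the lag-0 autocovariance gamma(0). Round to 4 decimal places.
\gamma(0) = 3.3565

For an MA(q) process X_t = eps_t + sum_i theta_i eps_{t-i} with
Var(eps_t) = sigma^2, the variance is
  gamma(0) = sigma^2 * (1 + sum_i theta_i^2).
  sum_i theta_i^2 = (-0.755)^2 + (0.329)^2 = 0.570025 + 0.108241 = 0.678266.
  gamma(0) = 2 * (1 + 0.678266) = 2 * 1.678266 = 3.356532, which rounds to 3.3565.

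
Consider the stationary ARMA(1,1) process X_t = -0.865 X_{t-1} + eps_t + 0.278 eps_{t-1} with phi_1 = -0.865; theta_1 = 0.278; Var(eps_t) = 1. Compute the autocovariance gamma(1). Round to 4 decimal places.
\gamma(1) = -1.7708

Multiply the model equation by X_{t-k} and take expectations. With theta_0 = psi_0 = 1 and psi_j the MA(infinity) weights, this gives
  gamma(k) - sum_i phi_i gamma(k-i) = c_k,
  c_k = sigma^2 * sum_{j=k..q} theta_j psi_{j-k}   (c_k = 0 for k > q),
using gamma(-m) = gamma(m).
psi-weights needed (psi_j = theta_j + sum_i phi_i psi_{j-i}):
  psi_1 = theta_1 + phi_1 = 0.278 + (-0.865) = -0.587
Right-hand sides:
  c_0 = sigma^2 (1 + theta_1 psi_1) = 1 * (1 + (0.278)(-0.587)) = 1 * 0.836814 = 0.836814
  c_1 = sigma^2 theta_1 = 1 * (0.278) = 0.278
  c_2 = 0
Equations for k = 0 and k = 1 (AR order 1):
  gamma(0) = phi_1 gamma(1) + c_0
  gamma(1) = phi_1 gamma(0) + c_1
Substituting the second into the first: gamma(0) (1 - phi_1^2) = c_0 + phi_1 c_1, so
  gamma(0) = (c_0 + phi_1 c_1) / (1 - phi_1^2) = (0.836814 + (-0.865)(0.278)) / (1 - (-0.865)^2) = 0.596344 / 0.251775 = 2.368559.
  gamma(1) = phi_1 gamma(0) + c_1 = (-0.865)(2.368559) + (0.278) = -1.770804.
Therefore gamma(1) = -1.7708 (to 4 decimal places).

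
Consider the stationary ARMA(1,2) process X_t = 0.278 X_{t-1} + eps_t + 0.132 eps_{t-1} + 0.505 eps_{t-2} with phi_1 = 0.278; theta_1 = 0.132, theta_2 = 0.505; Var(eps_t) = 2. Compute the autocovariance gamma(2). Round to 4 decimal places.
\gamma(2) = 1.4432

Multiply the model equation by X_{t-k} and take expectations. With theta_0 = psi_0 = 1 and psi_j the MA(infinity) weights, this gives
  gamma(k) - sum_i phi_i gamma(k-i) = c_k,
  c_k = sigma^2 * sum_{j=k..q} theta_j psi_{j-k}   (c_k = 0 for k > q),
using gamma(-m) = gamma(m).
psi-weights needed (psi_j = theta_j + sum_i phi_i psi_{j-i}):
  psi_1 = theta_1 + phi_1 = 0.132 + (0.278) = 0.41
  psi_2 = theta_2 + phi_1 psi_1 = 0.505 + (0.278)(0.41) = 0.61898
Right-hand sides:
  c_0 = sigma^2 (1 + theta_1 psi_1 + theta_2 psi_2) = 2 * (1 + (0.132)(0.41) + (0.505)(0.61898)) = 2 * 1.366705 = 2.73341
  c_1 = sigma^2 (theta_1 + theta_2 psi_1) = 2 * (0.132 + (0.505)(0.41)) = 0.6781
  c_2 = sigma^2 theta_2 = 2 * (0.505) = 1.01
Equations for k = 0 and k = 1 (AR order 1):
  gamma(0) = phi_1 gamma(1) + c_0
  gamma(1) = phi_1 gamma(0) + c_1
Substituting the second into the first: gamma(0) (1 - phi_1^2) = c_0 + phi_1 c_1, so
  gamma(0) = (c_0 + phi_1 c_1) / (1 - phi_1^2) = (2.73341 + (0.278)(0.6781)) / (1 - (0.278)^2) = 2.921922 / 0.922716 = 3.166653.
  gamma(1) = phi_1 gamma(0) + c_1 = (0.278)(3.166653) + (0.6781) = 1.55843.
For k = 2: gamma(2) = phi_1 gamma(1) + c_2
  = (0.278)(1.55843) + (1.01) = 1.443243.
Therefore gamma(2) = 1.4432 (to 4 decimal places).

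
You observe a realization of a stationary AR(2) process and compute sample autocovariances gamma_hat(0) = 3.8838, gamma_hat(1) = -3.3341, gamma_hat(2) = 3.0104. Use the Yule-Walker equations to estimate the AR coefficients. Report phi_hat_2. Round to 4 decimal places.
\hat\phi_{2} = 0.1451

The Yule-Walker equations for an AR(p) process read, in matrix form,
  Gamma_p phi = r_p,   with   (Gamma_p)_{ij} = gamma(|i - j|),
                       (r_p)_i = gamma(i),   i,j = 1..p.
Substitute the sample gammas (Toeplitz matrix and right-hand side of size 2):
  Gamma_p = [[3.8838, -3.3341], [-3.3341, 3.8838]]
  r_p     = [-3.3341, 3.0104]
Written out:
  3.8838 phi_1 - 3.3341 phi_2 = -3.3341
  -3.3341 phi_1 + 3.8838 phi_2 = 3.0104
Solve by Cramer's rule:
  det = gamma(0)^2 - gamma(1)^2 = (3.8838)^2 - (-3.3341)^2 = 15.08390244 - 11.11622281 = 3.96767963
  phi_hat_1 = [gamma(1) gamma(0) - gamma(1) gamma(2)] / det = [(-3.3341)(3.8838) - (-3.3341)(3.0104)] / 3.96767963 = -2.91200294 / 3.96767963 = -0.7339
  phi_hat_2 = [gamma(0) gamma(2) - gamma(1)^2] / det = [(3.8838)(3.0104) - (-3.3341)^2] / 3.96767963 = 0.57556871 / 3.96767963 = 0.1451
So phi_hat = [-0.7339, 0.1451].
Therefore phi_hat_2 = 0.1451.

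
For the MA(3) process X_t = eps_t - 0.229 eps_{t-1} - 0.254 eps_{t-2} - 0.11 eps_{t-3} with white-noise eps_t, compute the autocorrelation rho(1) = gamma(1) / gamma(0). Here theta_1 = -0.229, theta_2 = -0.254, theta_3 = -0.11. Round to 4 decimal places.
\rho(1) = -0.1266

For an MA(q) process with theta_0 = 1, the autocovariance is
  gamma(k) = sigma^2 * sum_{i=0..q-k} theta_i * theta_{i+k},
and rho(k) = gamma(k) / gamma(0). Sigma^2 cancels.
  numerator   = (1)*(-0.229) + (-0.229)*(-0.254) + (-0.254)*(-0.11) = -0.142894.
  denominator = (1)^2 + (-0.229)^2 + (-0.254)^2 + (-0.11)^2 = 1.129057.
  rho(1) = -0.142894 / 1.129057 = -0.1266.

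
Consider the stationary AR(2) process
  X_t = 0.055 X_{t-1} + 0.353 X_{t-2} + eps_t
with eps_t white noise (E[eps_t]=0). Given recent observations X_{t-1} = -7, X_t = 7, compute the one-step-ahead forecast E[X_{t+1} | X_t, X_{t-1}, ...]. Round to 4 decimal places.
E[X_{t+1} \mid \mathcal F_t] = -2.0860

For an AR(p) model X_t = c + sum_i phi_i X_{t-i} + eps_t, the
one-step-ahead conditional mean is
  E[X_{t+1} | X_t, ...] = c + sum_i phi_i X_{t+1-i}.
Substitute known values:
  E[X_{t+1} | ...] = (0.055) * (7) + (0.353) * (-7)
                   = -2.0860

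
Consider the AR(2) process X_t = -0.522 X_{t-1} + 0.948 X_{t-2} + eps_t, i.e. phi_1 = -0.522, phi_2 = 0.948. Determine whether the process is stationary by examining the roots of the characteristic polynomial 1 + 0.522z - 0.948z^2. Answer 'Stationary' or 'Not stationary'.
\text{Not stationary}

The AR(p) characteristic polynomial is P(z) = 1 + 0.522z - 0.948z^2.
Stationarity requires all roots to lie outside the unit circle, i.e. |z| > 1 for every root.
Set 1 + (0.522) z + (-0.948) z^2 = 0, i.e. a z^2 + b z + c = 0 with a = -0.948, b = 0.522, c = 1.
Discriminant D = b^2 - 4ac = (0.522)^2 - 4*(-0.948)*1 = 0.272484 - (-3.792) = 4.064484.
D >= 0, so the roots are real: z = (-b +/- sqrt(D)) / (2a) = (-0.522 +/- 2.016057) / (-1.896).
  z_1 = (-0.522 + 2.016057) / (-1.896) = -0.788,   |z_1| = 0.788.
  z_2 = (-0.522 - 2.016057) / (-1.896) = 1.3386,   |z_2| = 1.3386.
Moduli of all roots: 0.7880, 1.3386.
All moduli strictly greater than 1? No.
Verdict: Not stationary.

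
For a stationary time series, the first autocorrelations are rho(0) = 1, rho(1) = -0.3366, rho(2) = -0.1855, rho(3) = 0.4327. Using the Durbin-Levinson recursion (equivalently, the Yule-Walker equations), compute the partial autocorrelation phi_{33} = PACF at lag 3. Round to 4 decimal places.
\phi_{33} = 0.3000

The PACF at lag k is phi_{kk}, the last component of the solution
to the Yule-Walker system G_k phi = r_k where
  (G_k)_{ij} = rho(|i - j|), (r_k)_i = rho(i), i,j = 1..k.
Equivalently, Durbin-Levinson gives phi_{kk} iteratively:
  phi_{11} = rho(1)
  phi_{kk} = [rho(k) - sum_{j=1..k-1} phi_{k-1,j} rho(k-j)]
            / [1 - sum_{j=1..k-1} phi_{k-1,j} rho(j)],
  phi_{k,j} = phi_{k-1,j} - phi_{kk} phi_{k-1,k-j},  j = 1..k-1.
Step k = 1:
  phi_11 = rho(1) = -0.3366.
Step k = 2:
  phi_22 = [rho(2) - phi_11 rho(1)] / [1 - phi_11 rho(1)] = [-0.1855 - (-0.3366)(-0.3366)] / [1 - (-0.3366)(-0.3366)]
         = -0.29879956 / 0.88670044 = -0.336979.
  Update: phi_21 = phi_11 - phi_22 phi_11 = -0.3366 - (-0.336979)(-0.3366) = -0.450027.
Step k = 3:
  phi_33 = [rho(3) - phi_21 rho(2) - phi_22 rho(1)] / [1 - phi_21 rho(1) - phi_22 rho(2)]
    numerator   = 0.4327 - (-0.450027)(-0.1855) - (-0.336979)(-0.3366) = 0.23579278
    denominator = 1 - (-0.450027)(-0.3366) - (-0.336979)(-0.1855) = 0.78601122
  phi_33 = 0.23579278 / 0.78601122 = 0.3.
Therefore phi_{33} = 0.3000.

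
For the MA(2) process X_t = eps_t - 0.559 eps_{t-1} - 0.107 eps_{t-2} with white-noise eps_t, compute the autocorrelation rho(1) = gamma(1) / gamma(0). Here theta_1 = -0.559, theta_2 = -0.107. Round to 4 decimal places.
\rho(1) = -0.3770

For an MA(q) process with theta_0 = 1, the autocovariance is
  gamma(k) = sigma^2 * sum_{i=0..q-k} theta_i * theta_{i+k},
and rho(k) = gamma(k) / gamma(0). Sigma^2 cancels.
  numerator   = (1)*(-0.559) + (-0.559)*(-0.107) = -0.499187.
  denominator = (1)^2 + (-0.559)^2 + (-0.107)^2 = 1.32393.
  rho(1) = -0.499187 / 1.32393 = -0.3770.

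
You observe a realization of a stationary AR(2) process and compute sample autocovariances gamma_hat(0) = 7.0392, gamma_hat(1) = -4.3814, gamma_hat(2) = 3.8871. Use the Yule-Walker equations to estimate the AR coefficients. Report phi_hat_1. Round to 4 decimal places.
\hat\phi_{1} = -0.4550

The Yule-Walker equations for an AR(p) process read, in matrix form,
  Gamma_p phi = r_p,   with   (Gamma_p)_{ij} = gamma(|i - j|),
                       (r_p)_i = gamma(i),   i,j = 1..p.
Substitute the sample gammas (Toeplitz matrix and right-hand side of size 2):
  Gamma_p = [[7.0392, -4.3814], [-4.3814, 7.0392]]
  r_p     = [-4.3814, 3.8871]
Written out:
  7.0392 phi_1 - 4.3814 phi_2 = -4.3814
  -4.3814 phi_1 + 7.0392 phi_2 = 3.8871
Solve by Cramer's rule:
  det = gamma(0)^2 - gamma(1)^2 = (7.0392)^2 - (-4.3814)^2 = 49.55033664 - 19.19666596 = 30.35367068
  phi_hat_1 = [gamma(1) gamma(0) - gamma(1) gamma(2)] / det = [(-4.3814)(7.0392) - (-4.3814)(3.8871)] / 30.35367068 = -13.81061094 / 30.35367068 = -0.455
  phi_hat_2 = [gamma(0) gamma(2) - gamma(1)^2] / det = [(7.0392)(3.8871) - (-4.3814)^2] / 30.35367068 = 8.16540836 / 30.35367068 = 0.269
So phi_hat = [-0.4550, 0.2690].
Therefore phi_hat_1 = -0.4550.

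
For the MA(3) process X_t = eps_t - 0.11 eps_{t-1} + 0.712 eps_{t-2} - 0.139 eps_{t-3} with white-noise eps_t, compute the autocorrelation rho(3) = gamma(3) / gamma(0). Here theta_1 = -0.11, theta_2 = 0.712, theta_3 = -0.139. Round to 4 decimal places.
\rho(3) = -0.0904

For an MA(q) process with theta_0 = 1, the autocovariance is
  gamma(k) = sigma^2 * sum_{i=0..q-k} theta_i * theta_{i+k},
and rho(k) = gamma(k) / gamma(0). Sigma^2 cancels.
  numerator   = (1)*(-0.139) = -0.139.
  denominator = (1)^2 + (-0.11)^2 + (0.712)^2 + (-0.139)^2 = 1.538365.
  rho(3) = -0.139 / 1.538365 = -0.0904.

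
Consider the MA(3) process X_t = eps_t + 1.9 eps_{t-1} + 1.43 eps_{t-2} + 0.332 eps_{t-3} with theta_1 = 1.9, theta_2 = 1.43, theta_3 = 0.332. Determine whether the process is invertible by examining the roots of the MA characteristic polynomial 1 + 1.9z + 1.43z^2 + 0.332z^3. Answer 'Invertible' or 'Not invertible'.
\text{Invertible}

The MA(q) characteristic polynomial is P(z) = 1 + 1.9z + 1.43z^2 + 0.332z^3.
Invertibility requires all roots to lie outside the unit circle, i.e. |z| > 1 for every root.
Degree 3: look for a simple real root z0 first, then factor out (1 - z/z0) and solve the remaining quadratic.
Testing z0 = -2.5: P(-2.5) = 1 + (1.9)(-2.5) + (1.43)(-2.5)^2 + (0.332)(-2.5)^3
  = 1 + (-4.75) + (8.9375) + (-5.1875) = 0.  So z_0 = -2.5 is a root, |z_0| = 2.5.
Divide out the factor (1 + 0.4 z) = (1 - z/z0) (since 1/z0 = -0.4):
  P(z) = (1 + 0.4 z)(1 + (1.5) z + (0.83) z^2)
  [check: z-coef 1.5 - (-0.4) = 1.9; z^2-coef 0.83 - (-0.4)(1.5) = 1.43; z^3-coef -(-0.4)(0.83) = 0.332.]
Remaining roots from the quadratic factor 1 + (1.5) z + (0.83) z^2:
  Set 1 + (1.5) z + (0.83) z^2 = 0, i.e. a z^2 + b z + c = 0 with a = 0.83, b = 1.5, c = 1.
  Discriminant D = b^2 - 4ac = (1.5)^2 - 4*(0.83)*1 = 2.25 - (3.32) = -1.07.
  D < 0, so the roots are the complex-conjugate pair z = (-b +/- i sqrt(-D)) / (2a) = -0.9036 +/- 0.6231i.
  For a conjugate pair |z|^2 = z * conj(z) = (product of roots) = c/a = 1/(0.83) = 1.204819, so |z| = sqrt(1.204819) = 1.0976 for both roots.
Moduli of all roots: 2.5000, 1.0976, 1.0976.
All moduli strictly greater than 1? Yes.
Verdict: Invertible.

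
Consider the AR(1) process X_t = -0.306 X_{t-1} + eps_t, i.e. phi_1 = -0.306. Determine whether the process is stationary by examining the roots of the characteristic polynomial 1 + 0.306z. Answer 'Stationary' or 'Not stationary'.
\text{Stationary}

The AR(p) characteristic polynomial is P(z) = 1 + 0.306z.
Stationarity requires all roots to lie outside the unit circle, i.e. |z| > 1 for every root.
This is linear in z: 1 + (0.306) z = 0  =>  z = -1/(0.306) = -3.267974,  |z| = 3.267974.
Moduli of all roots: 3.2680.
All moduli strictly greater than 1? Yes.
Verdict: Stationary.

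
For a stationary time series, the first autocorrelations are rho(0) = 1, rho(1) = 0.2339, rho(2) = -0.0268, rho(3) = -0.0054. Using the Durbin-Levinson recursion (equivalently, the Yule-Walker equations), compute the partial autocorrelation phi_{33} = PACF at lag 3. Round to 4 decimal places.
\phi_{33} = 0.0230

The PACF at lag k is phi_{kk}, the last component of the solution
to the Yule-Walker system G_k phi = r_k where
  (G_k)_{ij} = rho(|i - j|), (r_k)_i = rho(i), i,j = 1..k.
Equivalently, Durbin-Levinson gives phi_{kk} iteratively:
  phi_{11} = rho(1)
  phi_{kk} = [rho(k) - sum_{j=1..k-1} phi_{k-1,j} rho(k-j)]
            / [1 - sum_{j=1..k-1} phi_{k-1,j} rho(j)],
  phi_{k,j} = phi_{k-1,j} - phi_{kk} phi_{k-1,k-j},  j = 1..k-1.
Step k = 1:
  phi_11 = rho(1) = 0.2339.
Step k = 2:
  phi_22 = [rho(2) - phi_11 rho(1)] / [1 - phi_11 rho(1)] = [-0.0268 - (0.2339)(0.2339)] / [1 - (0.2339)(0.2339)]
         = -0.08150921 / 0.94529079 = -0.086227.
  Update: phi_21 = phi_11 - phi_22 phi_11 = 0.2339 - (-0.086227)(0.2339) = 0.254068.
Step k = 3:
  phi_33 = [rho(3) - phi_21 rho(2) - phi_22 rho(1)] / [1 - phi_21 rho(1) - phi_22 rho(2)]
    numerator   = -0.0054 - (0.254068)(-0.0268) - (-0.086227)(0.2339) = 0.02157743
    denominator = 1 - (0.254068)(0.2339) - (-0.086227)(-0.0268) = 0.93826253
  phi_33 = 0.02157743 / 0.93826253 = 0.023.
Therefore phi_{33} = 0.0230.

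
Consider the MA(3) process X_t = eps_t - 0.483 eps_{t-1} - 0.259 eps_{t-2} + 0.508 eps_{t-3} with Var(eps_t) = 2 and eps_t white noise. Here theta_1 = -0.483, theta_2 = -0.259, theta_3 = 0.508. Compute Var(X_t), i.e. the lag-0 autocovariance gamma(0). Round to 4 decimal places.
\gamma(0) = 3.1169

For an MA(q) process X_t = eps_t + sum_i theta_i eps_{t-i} with
Var(eps_t) = sigma^2, the variance is
  gamma(0) = sigma^2 * (1 + sum_i theta_i^2).
  sum_i theta_i^2 = (-0.483)^2 + (-0.259)^2 + (0.508)^2 = 0.233289 + 0.067081 + 0.258064 = 0.558434.
  gamma(0) = 2 * (1 + 0.558434) = 2 * 1.558434 = 3.116868, which rounds to 3.1169.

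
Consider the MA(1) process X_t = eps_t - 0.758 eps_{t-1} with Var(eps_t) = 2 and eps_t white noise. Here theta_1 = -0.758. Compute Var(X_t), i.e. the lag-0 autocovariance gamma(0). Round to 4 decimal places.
\gamma(0) = 3.1491

For an MA(q) process X_t = eps_t + sum_i theta_i eps_{t-i} with
Var(eps_t) = sigma^2, the variance is
  gamma(0) = sigma^2 * (1 + sum_i theta_i^2).
  sum_i theta_i^2 = (-0.758)^2 = 0.574564.
  gamma(0) = 2 * (1 + 0.574564) = 2 * 1.574564 = 3.149128, which rounds to 3.1491.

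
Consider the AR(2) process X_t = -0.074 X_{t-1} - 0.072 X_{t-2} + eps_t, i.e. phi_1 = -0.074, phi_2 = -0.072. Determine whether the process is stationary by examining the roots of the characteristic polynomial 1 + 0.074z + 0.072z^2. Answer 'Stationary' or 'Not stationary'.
\text{Stationary}

The AR(p) characteristic polynomial is P(z) = 1 + 0.074z + 0.072z^2.
Stationarity requires all roots to lie outside the unit circle, i.e. |z| > 1 for every root.
Set 1 + (0.074) z + (0.072) z^2 = 0, i.e. a z^2 + b z + c = 0 with a = 0.072, b = 0.074, c = 1.
Discriminant D = b^2 - 4ac = (0.074)^2 - 4*(0.072)*1 = 0.005476 - (0.288) = -0.282524.
D < 0, so the roots are the complex-conjugate pair z = (-b +/- i sqrt(-D)) / (2a) = -0.5139 +/- 3.6912i.
For a conjugate pair |z|^2 = z * conj(z) = (product of roots) = c/a = 1/(0.072) = 13.888889, so |z| = sqrt(13.888889) = 3.7268 for both roots.
Moduli of all roots: 3.7268, 3.7268.
All moduli strictly greater than 1? Yes.
Verdict: Stationary.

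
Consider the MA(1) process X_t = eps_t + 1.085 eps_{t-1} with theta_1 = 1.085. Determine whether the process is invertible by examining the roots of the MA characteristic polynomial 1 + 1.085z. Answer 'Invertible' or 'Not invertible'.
\text{Not invertible}

The MA(q) characteristic polynomial is P(z) = 1 + 1.085z.
Invertibility requires all roots to lie outside the unit circle, i.e. |z| > 1 for every root.
This is linear in z: 1 + (1.085) z = 0  =>  z = -1/(1.085) = -0.921659,  |z| = 0.921659.
Moduli of all roots: 0.9217.
All moduli strictly greater than 1? No.
Verdict: Not invertible.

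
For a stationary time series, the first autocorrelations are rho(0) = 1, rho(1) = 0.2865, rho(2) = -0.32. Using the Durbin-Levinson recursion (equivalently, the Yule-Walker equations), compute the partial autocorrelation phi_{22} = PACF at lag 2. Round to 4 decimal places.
\phi_{22} = -0.4380

The PACF at lag k is phi_{kk}, the last component of the solution
to the Yule-Walker system G_k phi = r_k where
  (G_k)_{ij} = rho(|i - j|), (r_k)_i = rho(i), i,j = 1..k.
Equivalently, Durbin-Levinson gives phi_{kk} iteratively:
  phi_{11} = rho(1)
  phi_{kk} = [rho(k) - sum_{j=1..k-1} phi_{k-1,j} rho(k-j)]
            / [1 - sum_{j=1..k-1} phi_{k-1,j} rho(j)],
  phi_{k,j} = phi_{k-1,j} - phi_{kk} phi_{k-1,k-j},  j = 1..k-1.
Step k = 1:
  phi_11 = rho(1) = 0.2865.
Step k = 2:
  phi_22 = [rho(2) - phi_11 rho(1)] / [1 - phi_11 rho(1)] = [-0.32 - (0.2865)(0.2865)] / [1 - (0.2865)(0.2865)]
         = -0.40208225 / 0.91791775 = -0.438.
Therefore phi_{22} = -0.4380.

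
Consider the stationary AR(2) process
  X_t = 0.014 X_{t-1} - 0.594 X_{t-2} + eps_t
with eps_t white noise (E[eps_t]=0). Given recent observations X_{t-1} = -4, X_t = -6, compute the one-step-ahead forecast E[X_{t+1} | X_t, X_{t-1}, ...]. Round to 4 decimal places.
E[X_{t+1} \mid \mathcal F_t] = 2.2920

For an AR(p) model X_t = c + sum_i phi_i X_{t-i} + eps_t, the
one-step-ahead conditional mean is
  E[X_{t+1} | X_t, ...] = c + sum_i phi_i X_{t+1-i}.
Substitute known values:
  E[X_{t+1} | ...] = (0.014) * (-6) + (-0.594) * (-4)
                   = 2.2920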